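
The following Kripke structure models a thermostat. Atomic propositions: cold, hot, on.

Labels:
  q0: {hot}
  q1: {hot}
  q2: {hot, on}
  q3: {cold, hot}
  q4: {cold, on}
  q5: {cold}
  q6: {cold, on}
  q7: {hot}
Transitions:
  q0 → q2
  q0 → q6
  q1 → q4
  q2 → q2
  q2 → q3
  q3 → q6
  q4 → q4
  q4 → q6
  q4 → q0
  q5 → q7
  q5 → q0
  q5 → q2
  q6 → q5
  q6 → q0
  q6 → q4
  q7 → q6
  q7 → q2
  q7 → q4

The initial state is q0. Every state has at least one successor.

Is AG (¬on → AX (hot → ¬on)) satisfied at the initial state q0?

Violated

States satisfying ¬on → AX (hot → ¬on): {q1, q2, q3, q4, q6}.
States satisfying AG (¬on → AX (hot → ¬on)): ∅.
q0 is reachable from q0 and violates ¬on → AX (hot → ¬on), so AG fails at q0.
q0 ∉ Sat(AG (¬on → AX (hot → ¬on))).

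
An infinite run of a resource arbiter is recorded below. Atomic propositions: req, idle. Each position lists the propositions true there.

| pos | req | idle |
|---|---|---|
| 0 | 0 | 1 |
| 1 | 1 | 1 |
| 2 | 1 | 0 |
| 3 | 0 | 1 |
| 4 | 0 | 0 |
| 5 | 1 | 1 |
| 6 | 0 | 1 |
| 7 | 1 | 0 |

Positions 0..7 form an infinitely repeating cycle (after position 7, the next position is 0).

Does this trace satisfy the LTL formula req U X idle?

Satisfied

Walking from position 0: X idle first holds at position 0, and req holds at every earlier position along the way, so req U X idle holds.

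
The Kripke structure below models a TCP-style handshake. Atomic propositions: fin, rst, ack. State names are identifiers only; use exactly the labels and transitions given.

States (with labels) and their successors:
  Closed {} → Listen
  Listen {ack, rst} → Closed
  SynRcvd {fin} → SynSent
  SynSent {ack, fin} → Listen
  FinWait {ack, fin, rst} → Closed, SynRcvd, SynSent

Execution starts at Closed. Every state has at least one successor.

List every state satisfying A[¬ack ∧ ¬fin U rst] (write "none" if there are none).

{Closed, Listen, FinWait}

States satisfying ¬ack ∧ ¬fin: {Closed}.
States satisfying rst: {Listen, FinWait}.
States satisfying A[¬ack ∧ ¬fin U rst]: {Closed, Listen, FinWait}.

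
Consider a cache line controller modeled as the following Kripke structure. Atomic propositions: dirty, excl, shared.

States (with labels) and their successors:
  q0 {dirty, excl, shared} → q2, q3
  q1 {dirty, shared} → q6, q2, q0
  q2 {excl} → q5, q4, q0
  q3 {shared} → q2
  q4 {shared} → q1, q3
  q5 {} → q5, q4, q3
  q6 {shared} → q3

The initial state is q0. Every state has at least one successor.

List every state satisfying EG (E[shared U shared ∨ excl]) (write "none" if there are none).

States satisfying E[shared U shared ∨ excl]: {q0, q1, q2, q3, q4, q6}.
States satisfying EG (E[shared U shared ∨ excl]): {q0, q1, q2, q3, q4, q6}.

{q0, q1, q2, q3, q4, q6}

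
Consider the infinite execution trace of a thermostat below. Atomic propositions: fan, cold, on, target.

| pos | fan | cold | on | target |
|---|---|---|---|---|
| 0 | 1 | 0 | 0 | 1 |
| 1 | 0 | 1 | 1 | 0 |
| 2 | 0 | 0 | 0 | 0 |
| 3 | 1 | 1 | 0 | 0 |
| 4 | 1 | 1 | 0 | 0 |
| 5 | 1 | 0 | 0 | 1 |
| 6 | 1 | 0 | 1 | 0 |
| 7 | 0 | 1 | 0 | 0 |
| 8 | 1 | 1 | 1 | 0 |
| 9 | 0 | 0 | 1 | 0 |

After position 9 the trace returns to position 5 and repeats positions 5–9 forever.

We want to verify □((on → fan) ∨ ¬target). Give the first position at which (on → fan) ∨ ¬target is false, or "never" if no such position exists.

never

(on → fan) ∨ ¬target holds at every position 0..9, and those are all the positions the trace ever visits, so the invariant □((on → fan) ∨ ¬target) is never violated.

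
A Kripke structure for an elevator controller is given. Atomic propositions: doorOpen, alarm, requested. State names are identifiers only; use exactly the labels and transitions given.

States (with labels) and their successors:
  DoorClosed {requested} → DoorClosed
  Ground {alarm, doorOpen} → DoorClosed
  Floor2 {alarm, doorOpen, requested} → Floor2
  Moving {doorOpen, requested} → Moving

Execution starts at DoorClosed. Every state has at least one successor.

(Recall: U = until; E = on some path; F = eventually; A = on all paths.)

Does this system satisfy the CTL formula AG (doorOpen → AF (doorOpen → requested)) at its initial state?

Holds

States satisfying doorOpen → AF (doorOpen → requested): {DoorClosed, Ground, Floor2, Moving}.
States satisfying AG (doorOpen → AF (doorOpen → requested)): {DoorClosed, Ground, Floor2, Moving}.
Every state reachable from DoorClosed satisfies doorOpen → AF (doorOpen → requested).
DoorClosed ∈ Sat(AG (doorOpen → AF (doorOpen → requested))).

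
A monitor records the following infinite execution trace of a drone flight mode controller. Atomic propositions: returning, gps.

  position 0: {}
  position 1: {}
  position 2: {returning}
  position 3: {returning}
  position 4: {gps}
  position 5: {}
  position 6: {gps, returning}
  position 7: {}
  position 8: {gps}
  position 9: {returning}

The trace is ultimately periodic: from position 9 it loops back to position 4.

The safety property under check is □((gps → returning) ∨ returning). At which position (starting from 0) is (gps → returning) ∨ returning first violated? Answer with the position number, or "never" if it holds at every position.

Check (gps → returning) ∨ returning at each position in order: 0 ✓, 1 ✓, 2 ✓, 3 ✓.
At position 4 the labels are {gps}, so (gps → returning) ∨ returning is false there. This is the first violation.

4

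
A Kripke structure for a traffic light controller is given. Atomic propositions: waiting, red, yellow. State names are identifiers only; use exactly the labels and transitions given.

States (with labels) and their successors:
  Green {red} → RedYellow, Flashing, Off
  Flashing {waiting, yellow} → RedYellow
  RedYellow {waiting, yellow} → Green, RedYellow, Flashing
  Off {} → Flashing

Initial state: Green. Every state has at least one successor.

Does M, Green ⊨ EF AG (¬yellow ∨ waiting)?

States satisfying AG (¬yellow ∨ waiting): {Green, Flashing, RedYellow, Off}.
States satisfying EF AG (¬yellow ∨ waiting): {Green, Flashing, RedYellow, Off}.
Some path from Green reaches a state where AG (¬yellow ∨ waiting) holds.
Green ∈ Sat(EF AG (¬yellow ∨ waiting)).

Holds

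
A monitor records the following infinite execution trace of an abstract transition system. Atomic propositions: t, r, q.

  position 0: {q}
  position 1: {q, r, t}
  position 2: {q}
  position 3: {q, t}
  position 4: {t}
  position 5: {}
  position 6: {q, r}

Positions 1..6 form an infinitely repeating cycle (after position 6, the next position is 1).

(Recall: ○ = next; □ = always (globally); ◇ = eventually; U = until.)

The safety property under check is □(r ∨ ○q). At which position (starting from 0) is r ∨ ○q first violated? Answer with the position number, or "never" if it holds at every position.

3

Check r ∨ ○q at each position in order: 0 ✓, 1 ✓, 2 ✓.
At position 3 the labels are {q, t} and the next position 4 has {t}, so r ∨ ○q is false there. This is the first violation.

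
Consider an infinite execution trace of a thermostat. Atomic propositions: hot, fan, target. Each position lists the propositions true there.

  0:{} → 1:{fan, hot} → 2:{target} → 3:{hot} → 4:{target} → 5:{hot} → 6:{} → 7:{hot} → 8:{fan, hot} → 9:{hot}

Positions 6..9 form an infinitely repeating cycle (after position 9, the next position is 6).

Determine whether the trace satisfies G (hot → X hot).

hot → X hot must hold at every position from 0 onward. It fails at position 1, so G (hot → X hot) is false.
Positions where hot holds: 1, 3, 5, 7, 8, 9.
Check X hot at each: 1→fails, 3→fails, 5→fails, 7→ok, 8→ok, 9→fails.

No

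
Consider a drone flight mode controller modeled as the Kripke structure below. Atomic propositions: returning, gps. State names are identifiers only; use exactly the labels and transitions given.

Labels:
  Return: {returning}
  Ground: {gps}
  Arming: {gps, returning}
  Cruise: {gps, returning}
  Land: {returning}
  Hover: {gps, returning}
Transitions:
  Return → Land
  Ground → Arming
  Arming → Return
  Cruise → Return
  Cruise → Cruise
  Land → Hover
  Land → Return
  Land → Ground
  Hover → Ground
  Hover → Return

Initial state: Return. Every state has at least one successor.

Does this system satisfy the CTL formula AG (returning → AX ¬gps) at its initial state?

States satisfying returning → AX ¬gps: {Return, Ground, Arming}.
States satisfying AG (returning → AX ¬gps): ∅.
Hover is reachable from Return and violates returning → AX ¬gps, so AG fails at Return.
Return ∉ Sat(AG (returning → AX ¬gps)).

Does not hold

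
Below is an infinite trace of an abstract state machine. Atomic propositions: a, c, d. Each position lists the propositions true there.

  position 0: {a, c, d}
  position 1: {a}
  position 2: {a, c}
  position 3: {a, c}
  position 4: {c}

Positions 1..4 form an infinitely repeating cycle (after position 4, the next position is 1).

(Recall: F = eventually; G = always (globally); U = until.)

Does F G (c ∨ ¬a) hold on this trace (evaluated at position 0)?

Violated

G (c ∨ ¬a) is false at every position 0..4, so it never becomes true and F G (c ∨ ¬a) fails.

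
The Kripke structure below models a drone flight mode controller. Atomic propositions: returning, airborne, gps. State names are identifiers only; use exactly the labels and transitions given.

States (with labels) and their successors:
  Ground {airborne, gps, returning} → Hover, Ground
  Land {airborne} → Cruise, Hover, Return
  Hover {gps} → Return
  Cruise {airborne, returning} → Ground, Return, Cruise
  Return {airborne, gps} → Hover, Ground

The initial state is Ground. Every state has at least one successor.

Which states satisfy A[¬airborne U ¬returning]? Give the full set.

{Land, Hover, Return}

States satisfying ¬airborne: {Hover}.
States satisfying ¬returning: {Land, Hover, Return}.
States satisfying A[¬airborne U ¬returning]: {Land, Hover, Return}.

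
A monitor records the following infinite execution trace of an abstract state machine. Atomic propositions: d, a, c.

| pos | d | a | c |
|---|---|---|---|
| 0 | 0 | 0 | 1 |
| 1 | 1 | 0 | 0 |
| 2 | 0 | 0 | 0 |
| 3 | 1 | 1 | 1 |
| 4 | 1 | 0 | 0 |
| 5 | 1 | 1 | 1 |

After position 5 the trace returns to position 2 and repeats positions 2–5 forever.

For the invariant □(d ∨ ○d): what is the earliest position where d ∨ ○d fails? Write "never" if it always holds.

never

d ∨ ○d holds at every position 0..5, and those are all the positions the trace ever visits, so the invariant □(d ∨ ○d) is never violated.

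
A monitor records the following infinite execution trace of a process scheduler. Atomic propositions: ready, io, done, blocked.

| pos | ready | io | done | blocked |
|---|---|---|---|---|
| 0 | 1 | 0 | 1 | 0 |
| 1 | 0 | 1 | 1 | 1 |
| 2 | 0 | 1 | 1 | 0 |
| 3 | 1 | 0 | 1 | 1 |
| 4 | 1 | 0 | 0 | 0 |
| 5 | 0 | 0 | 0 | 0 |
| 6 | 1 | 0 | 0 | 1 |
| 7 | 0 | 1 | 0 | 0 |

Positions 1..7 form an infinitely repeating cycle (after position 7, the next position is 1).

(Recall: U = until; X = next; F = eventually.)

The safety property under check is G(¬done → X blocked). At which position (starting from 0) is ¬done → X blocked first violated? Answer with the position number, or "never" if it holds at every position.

4

Check ¬done → X blocked at each position in order: 0 ✓, 1 ✓, 2 ✓, 3 ✓.
At position 4 the labels are {ready} and the next position 5 has {}, so ¬done → X blocked is false there. This is the first violation.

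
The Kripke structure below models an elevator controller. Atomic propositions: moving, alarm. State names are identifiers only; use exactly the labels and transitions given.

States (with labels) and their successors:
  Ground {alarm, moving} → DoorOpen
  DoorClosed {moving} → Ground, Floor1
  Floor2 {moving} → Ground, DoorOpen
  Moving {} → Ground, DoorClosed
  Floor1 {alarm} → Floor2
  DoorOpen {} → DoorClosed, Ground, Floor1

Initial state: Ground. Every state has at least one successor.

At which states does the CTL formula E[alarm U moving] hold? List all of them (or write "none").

States satisfying alarm: {Ground, Floor1}.
States satisfying moving: {Ground, DoorClosed, Floor2}.
States satisfying E[alarm U moving]: {Ground, DoorClosed, Floor2, Floor1}.

{Ground, DoorClosed, Floor2, Floor1}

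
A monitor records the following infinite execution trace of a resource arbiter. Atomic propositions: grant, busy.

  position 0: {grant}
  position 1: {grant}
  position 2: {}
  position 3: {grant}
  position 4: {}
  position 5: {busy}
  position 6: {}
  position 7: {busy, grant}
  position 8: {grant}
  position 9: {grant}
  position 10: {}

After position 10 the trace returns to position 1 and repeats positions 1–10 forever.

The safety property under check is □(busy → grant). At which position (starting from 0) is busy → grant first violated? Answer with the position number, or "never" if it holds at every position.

Check busy → grant at each position in order: 0 ✓, 1 ✓, 2 ✓, 3 ✓, 4 ✓.
At position 5 the labels are {busy}, so busy → grant is false there. This is the first violation.

5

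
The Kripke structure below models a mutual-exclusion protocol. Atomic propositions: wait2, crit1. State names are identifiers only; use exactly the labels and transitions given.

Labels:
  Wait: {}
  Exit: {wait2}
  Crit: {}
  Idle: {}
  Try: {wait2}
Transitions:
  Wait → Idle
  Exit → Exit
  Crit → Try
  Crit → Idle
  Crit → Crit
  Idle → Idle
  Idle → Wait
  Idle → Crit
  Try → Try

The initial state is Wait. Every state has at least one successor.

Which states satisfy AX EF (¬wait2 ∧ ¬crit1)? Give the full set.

{Wait, Idle}

States satisfying EF (¬wait2 ∧ ¬crit1): {Wait, Crit, Idle}.
States satisfying AX EF (¬wait2 ∧ ¬crit1): {Wait, Idle}.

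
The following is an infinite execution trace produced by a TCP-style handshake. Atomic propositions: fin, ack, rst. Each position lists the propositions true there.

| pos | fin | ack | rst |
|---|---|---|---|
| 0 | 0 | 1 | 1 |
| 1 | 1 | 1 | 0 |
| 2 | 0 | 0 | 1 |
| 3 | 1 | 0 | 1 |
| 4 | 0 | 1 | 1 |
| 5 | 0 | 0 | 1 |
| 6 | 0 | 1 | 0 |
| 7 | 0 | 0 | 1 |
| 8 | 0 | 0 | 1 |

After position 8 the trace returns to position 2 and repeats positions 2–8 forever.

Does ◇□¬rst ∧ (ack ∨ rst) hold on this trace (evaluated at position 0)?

Violated

□¬rst is false at every position 0..8, so it never becomes true and ◇□¬rst fails.
At position 0: ◇□¬rst is false; ack ∨ rst is true; so ◇□¬rst ∧ (ack ∨ rst) is false.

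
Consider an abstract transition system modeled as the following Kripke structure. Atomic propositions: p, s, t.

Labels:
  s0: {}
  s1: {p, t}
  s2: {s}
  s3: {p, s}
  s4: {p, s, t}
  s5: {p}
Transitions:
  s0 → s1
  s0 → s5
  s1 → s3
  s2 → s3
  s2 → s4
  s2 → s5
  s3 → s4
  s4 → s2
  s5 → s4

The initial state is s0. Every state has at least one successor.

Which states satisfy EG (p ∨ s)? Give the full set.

States satisfying p ∨ s: {s1, s2, s3, s4, s5}.
States satisfying EG (p ∨ s): {s1, s2, s3, s4, s5}.

{s1, s2, s3, s4, s5}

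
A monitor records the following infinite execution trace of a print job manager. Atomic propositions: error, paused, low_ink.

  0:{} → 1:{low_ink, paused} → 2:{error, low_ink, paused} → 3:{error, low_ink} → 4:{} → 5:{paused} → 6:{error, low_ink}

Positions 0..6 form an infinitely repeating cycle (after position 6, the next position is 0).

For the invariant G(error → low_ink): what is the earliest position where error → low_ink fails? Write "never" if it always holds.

error → low_ink holds at every position 0..6, and those are all the positions the trace ever visits, so the invariant G(error → low_ink) is never violated.

never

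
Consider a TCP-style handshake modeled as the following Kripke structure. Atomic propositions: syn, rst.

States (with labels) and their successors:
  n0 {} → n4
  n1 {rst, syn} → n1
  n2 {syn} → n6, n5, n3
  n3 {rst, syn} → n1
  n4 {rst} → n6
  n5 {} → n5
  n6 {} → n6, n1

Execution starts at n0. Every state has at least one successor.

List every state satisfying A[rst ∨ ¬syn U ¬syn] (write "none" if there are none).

States satisfying rst ∨ ¬syn: {n0, n1, n3, n4, n5, n6}.
States satisfying ¬syn: {n0, n4, n5, n6}.
States satisfying A[rst ∨ ¬syn U ¬syn]: {n0, n4, n5, n6}.

{n0, n4, n5, n6}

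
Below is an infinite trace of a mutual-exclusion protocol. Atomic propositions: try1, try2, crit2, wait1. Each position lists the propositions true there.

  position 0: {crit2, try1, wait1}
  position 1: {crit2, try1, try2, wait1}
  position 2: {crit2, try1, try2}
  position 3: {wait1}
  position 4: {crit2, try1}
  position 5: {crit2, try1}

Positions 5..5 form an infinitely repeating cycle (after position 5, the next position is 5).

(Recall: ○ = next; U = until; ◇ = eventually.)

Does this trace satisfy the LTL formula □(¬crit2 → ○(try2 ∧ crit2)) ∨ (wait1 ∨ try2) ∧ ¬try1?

Violated

¬crit2 → ○(try2 ∧ crit2) must hold at every position from 0 onward. It fails at position 3, so □(¬crit2 → ○(try2 ∧ crit2)) is false.
Positions where ¬crit2 holds: 3.
Check ○(try2 ∧ crit2) at each: 3→fails.
At position 0: □(¬crit2 → ○(try2 ∧ crit2)) is false; (wait1 ∨ try2) ∧ ¬try1 is false; so □(¬crit2 → ○(try2 ∧ crit2)) ∨ (wait1 ∨ try2) ∧ ¬try1 is false.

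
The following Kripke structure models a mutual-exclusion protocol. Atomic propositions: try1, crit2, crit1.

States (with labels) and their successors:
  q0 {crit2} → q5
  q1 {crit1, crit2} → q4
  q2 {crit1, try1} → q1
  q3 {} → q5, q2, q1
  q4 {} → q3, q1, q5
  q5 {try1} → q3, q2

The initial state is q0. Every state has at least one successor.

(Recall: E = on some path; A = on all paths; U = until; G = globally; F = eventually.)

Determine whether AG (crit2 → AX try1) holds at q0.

States satisfying crit2 → AX try1: {q0, q2, q3, q4, q5}.
States satisfying AG (crit2 → AX try1): ∅.
q1 is reachable from q0 and violates crit2 → AX try1, so AG fails at q0.
q0 ∉ Sat(AG (crit2 → AX try1)).

Does not hold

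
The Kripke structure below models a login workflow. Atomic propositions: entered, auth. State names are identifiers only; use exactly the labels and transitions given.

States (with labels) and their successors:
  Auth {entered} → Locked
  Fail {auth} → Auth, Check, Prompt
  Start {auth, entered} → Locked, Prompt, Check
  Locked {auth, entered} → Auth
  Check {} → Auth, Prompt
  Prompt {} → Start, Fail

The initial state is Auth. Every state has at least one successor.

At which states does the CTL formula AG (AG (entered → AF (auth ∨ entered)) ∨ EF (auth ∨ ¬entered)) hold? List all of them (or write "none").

{Auth, Fail, Start, Locked, Check, Prompt}

States satisfying AG (AG (entered → AF (auth ∨ entered)) ∨ EF (auth ∨ ¬entered)): {Auth, Fail, Start, Locked, Check, Prompt}.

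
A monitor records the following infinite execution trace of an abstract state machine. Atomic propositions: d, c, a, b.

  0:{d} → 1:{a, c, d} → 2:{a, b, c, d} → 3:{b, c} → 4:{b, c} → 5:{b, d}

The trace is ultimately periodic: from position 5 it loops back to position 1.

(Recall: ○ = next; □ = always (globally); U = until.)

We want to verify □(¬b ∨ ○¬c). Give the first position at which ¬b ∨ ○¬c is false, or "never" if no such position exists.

Check ¬b ∨ ○¬c at each position in order: 0 ✓, 1 ✓.
At position 2 the labels are {a, b, c, d} and the next position 3 has {b, c}, so ¬b ∨ ○¬c is false there. This is the first violation.

2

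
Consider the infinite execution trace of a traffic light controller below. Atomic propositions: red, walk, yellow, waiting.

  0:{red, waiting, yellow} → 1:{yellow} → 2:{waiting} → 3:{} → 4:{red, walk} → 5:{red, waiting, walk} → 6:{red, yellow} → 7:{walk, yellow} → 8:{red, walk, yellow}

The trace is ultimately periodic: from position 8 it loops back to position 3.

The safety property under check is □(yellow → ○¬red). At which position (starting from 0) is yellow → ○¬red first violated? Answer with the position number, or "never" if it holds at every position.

Check yellow → ○¬red at each position in order: 0 ✓, 1 ✓, 2 ✓, 3 ✓, 4 ✓, 5 ✓, 6 ✓.
At position 7 the labels are {walk, yellow} and the next position 8 has {red, walk, yellow}, so yellow → ○¬red is false there. This is the first violation.

7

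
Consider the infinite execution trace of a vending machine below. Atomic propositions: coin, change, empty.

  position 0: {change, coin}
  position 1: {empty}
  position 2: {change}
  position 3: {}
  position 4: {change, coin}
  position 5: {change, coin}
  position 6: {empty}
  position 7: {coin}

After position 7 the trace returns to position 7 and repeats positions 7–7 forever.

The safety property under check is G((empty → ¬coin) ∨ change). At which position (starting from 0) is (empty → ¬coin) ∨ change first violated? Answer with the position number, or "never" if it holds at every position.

never

(empty → ¬coin) ∨ change holds at every position 0..7, and those are all the positions the trace ever visits, so the invariant G((empty → ¬coin) ∨ change) is never violated.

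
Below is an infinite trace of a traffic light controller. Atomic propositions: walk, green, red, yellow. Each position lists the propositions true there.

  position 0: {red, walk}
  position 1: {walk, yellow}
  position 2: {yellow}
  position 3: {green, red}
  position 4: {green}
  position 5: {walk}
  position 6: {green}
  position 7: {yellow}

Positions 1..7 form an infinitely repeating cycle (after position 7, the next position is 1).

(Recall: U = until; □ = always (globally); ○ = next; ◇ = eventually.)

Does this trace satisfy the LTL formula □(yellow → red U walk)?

No

yellow → red U walk must hold at every position from 0 onward. It fails at position 2, so □(yellow → red U walk) is false.
Positions where yellow holds: 1, 2, 7.
Check red U walk at each: 1→ok, 2→fails, 7→fails.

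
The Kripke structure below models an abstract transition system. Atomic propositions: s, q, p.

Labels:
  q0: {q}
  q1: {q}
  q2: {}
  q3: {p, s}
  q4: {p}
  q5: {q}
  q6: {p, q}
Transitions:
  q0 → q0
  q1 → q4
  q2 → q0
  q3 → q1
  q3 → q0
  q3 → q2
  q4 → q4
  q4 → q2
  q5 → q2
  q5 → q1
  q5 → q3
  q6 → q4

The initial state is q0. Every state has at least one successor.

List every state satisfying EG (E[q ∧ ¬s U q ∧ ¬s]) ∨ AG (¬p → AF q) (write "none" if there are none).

States satisfying E[q ∧ ¬s U q ∧ ¬s]: {q0, q1, q5, q6}.
States satisfying EG (E[q ∧ ¬s U q ∧ ¬s]): {q0}.
States satisfying ¬p → AF q: {q0, q1, q2, q3, q4, q5, q6}.
States satisfying AG (¬p → AF q): {q0, q1, q2, q3, q4, q5, q6}.
States satisfying EG (E[q ∧ ¬s U q ∧ ¬s]) ∨ AG (¬p → AF q): {q0, q1, q2, q3, q4, q5, q6}.

{q0, q1, q2, q3, q4, q5, q6}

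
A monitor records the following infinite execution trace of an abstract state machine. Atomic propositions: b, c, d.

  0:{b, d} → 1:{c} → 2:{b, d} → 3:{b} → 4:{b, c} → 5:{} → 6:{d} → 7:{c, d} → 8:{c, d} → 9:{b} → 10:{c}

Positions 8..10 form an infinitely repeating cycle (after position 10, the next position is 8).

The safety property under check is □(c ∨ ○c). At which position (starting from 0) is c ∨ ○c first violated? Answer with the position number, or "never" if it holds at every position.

Check c ∨ ○c at each position in order: 0 ✓, 1 ✓.
At position 2 the labels are {b, d} and the next position 3 has {b}, so c ∨ ○c is false there. This is the first violation.

2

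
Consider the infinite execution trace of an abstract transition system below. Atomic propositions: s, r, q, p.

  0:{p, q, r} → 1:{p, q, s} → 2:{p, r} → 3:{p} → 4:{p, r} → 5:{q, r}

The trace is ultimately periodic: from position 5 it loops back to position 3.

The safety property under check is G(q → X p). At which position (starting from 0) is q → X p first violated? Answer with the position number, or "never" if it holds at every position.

never

q → X p holds at every position 0..5, and those are all the positions the trace ever visits, so the invariant G(q → X p) is never violated.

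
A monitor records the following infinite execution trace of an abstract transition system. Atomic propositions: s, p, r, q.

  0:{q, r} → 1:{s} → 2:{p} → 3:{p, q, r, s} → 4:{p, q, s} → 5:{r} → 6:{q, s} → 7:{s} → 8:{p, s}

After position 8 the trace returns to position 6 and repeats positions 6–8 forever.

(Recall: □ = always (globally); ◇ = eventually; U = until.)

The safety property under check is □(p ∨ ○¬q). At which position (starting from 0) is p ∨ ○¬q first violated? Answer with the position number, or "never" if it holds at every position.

Check p ∨ ○¬q at each position in order: 0 ✓, 1 ✓, 2 ✓, 3 ✓, 4 ✓.
At position 5 the labels are {r} and the next position 6 has {q, s}, so p ∨ ○¬q is false there. This is the first violation.

5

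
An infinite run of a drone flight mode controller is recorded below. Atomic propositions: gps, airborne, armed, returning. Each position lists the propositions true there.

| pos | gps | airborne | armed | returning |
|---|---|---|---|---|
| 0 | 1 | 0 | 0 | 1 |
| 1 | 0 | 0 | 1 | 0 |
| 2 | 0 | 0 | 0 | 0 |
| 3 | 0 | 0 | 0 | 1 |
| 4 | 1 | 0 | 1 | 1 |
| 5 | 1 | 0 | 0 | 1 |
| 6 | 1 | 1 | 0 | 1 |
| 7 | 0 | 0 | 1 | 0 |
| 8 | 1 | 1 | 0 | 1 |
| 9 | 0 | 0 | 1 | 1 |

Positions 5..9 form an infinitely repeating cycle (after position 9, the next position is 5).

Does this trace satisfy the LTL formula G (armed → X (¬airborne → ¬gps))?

Does not hold

armed → X (¬airborne → ¬gps) must hold at every position from 0 onward. It fails at position 4, so G (armed → X (¬airborne → ¬gps)) is false.
Positions where armed holds: 1, 4, 7, 9.
Check X (¬airborne → ¬gps) at each: 1→ok, 4→fails, 7→ok, 9→fails.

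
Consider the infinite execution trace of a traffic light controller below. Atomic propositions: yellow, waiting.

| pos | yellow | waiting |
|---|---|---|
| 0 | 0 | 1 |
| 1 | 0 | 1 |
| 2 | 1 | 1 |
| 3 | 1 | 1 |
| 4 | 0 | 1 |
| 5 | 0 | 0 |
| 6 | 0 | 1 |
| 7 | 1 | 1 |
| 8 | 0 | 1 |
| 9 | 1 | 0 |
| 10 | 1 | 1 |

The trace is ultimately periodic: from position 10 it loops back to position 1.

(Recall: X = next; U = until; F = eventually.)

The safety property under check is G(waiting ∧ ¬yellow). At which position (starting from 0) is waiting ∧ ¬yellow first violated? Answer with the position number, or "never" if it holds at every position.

Check waiting ∧ ¬yellow at each position in order: 0 ✓, 1 ✓.
At position 2 the labels are {waiting, yellow}, so waiting ∧ ¬yellow is false there. This is the first violation.

2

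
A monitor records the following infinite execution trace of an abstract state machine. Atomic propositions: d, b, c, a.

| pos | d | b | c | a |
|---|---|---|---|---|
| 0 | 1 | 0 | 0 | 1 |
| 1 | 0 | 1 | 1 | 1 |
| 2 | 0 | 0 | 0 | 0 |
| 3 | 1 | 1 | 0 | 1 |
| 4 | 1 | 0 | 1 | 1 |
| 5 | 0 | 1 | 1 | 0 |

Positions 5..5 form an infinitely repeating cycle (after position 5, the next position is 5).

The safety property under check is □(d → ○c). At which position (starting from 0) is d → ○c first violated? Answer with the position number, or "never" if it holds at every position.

d → ○c holds at every position 0..5, and those are all the positions the trace ever visits, so the invariant □(d → ○c) is never violated.

never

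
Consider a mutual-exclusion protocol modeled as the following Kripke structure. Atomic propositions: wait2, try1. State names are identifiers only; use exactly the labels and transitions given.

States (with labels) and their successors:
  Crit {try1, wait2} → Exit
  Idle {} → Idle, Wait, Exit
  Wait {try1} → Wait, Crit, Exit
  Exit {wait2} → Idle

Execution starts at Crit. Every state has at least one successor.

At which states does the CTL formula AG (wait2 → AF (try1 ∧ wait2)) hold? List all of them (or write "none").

States satisfying wait2 → AF (try1 ∧ wait2): {Crit, Idle, Wait}.
States satisfying AG (wait2 → AF (try1 ∧ wait2)): ∅.

none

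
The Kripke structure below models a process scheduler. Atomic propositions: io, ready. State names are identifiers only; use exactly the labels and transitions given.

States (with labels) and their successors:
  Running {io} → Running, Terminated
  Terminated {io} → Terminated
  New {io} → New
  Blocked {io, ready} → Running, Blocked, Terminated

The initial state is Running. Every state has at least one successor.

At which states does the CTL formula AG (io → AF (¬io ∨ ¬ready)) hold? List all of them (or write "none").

{Running, Terminated, New}

States satisfying io → AF (¬io ∨ ¬ready): {Running, Terminated, New}.
States satisfying AG (io → AF (¬io ∨ ¬ready)): {Running, Terminated, New}.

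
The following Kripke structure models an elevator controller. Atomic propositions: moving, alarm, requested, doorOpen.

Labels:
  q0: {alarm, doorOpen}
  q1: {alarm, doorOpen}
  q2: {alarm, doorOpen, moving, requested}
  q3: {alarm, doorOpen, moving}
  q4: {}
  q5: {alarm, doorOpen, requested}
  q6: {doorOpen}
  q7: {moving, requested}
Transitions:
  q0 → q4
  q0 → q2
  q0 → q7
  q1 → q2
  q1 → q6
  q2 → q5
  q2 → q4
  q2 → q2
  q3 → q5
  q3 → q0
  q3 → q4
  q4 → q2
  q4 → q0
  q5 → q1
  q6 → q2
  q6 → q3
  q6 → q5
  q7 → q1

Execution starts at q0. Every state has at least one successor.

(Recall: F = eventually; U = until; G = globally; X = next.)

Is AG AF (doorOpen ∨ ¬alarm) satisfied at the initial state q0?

States satisfying AF (doorOpen ∨ ¬alarm): {q0, q1, q2, q3, q4, q5, q6, q7}.
States satisfying AG AF (doorOpen ∨ ¬alarm): {q0, q1, q2, q3, q4, q5, q6, q7}.
Every state reachable from q0 satisfies AF (doorOpen ∨ ¬alarm).
q0 ∈ Sat(AG AF (doorOpen ∨ ¬alarm)).

Holds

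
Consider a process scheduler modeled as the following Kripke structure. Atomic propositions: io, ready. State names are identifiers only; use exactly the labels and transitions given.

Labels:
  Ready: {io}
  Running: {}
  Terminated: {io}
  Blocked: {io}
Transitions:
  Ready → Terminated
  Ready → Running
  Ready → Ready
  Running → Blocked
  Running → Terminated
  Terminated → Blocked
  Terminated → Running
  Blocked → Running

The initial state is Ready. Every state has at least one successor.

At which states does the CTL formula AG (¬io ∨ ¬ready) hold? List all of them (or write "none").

States satisfying ¬io ∨ ¬ready: {Ready, Running, Terminated, Blocked}.
States satisfying AG (¬io ∨ ¬ready): {Ready, Running, Terminated, Blocked}.

{Ready, Running, Terminated, Blocked}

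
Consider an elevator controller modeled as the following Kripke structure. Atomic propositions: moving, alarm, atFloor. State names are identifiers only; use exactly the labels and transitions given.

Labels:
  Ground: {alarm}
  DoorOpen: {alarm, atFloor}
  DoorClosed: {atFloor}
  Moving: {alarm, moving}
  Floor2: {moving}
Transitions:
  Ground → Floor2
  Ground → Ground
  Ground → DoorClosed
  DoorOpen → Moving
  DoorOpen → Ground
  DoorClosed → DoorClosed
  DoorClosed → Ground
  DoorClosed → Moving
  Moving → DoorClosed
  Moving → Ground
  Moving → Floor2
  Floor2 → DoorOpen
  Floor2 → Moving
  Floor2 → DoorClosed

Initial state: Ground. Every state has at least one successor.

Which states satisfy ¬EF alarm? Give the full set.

none

States satisfying alarm: {Ground, DoorOpen, Moving}.
States satisfying EF alarm: {Ground, DoorOpen, DoorClosed, Moving, Floor2}.
States satisfying ¬EF alarm: ∅.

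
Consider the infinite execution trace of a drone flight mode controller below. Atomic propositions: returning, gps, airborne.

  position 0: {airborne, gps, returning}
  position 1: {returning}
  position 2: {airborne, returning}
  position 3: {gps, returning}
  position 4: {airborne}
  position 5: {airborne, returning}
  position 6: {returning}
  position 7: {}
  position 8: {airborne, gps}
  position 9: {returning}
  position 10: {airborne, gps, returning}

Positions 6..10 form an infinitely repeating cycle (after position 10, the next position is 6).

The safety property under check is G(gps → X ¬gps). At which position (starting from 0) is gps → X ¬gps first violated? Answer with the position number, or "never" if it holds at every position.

gps → X ¬gps holds at every position 0..10, and those are all the positions the trace ever visits, so the invariant G(gps → X ¬gps) is never violated.

never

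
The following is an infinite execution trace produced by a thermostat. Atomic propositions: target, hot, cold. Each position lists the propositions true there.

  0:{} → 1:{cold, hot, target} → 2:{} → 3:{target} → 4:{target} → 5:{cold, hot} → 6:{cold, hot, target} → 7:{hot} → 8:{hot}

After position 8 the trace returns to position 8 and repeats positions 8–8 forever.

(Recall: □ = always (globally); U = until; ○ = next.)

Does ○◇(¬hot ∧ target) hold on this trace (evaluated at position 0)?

Satisfied

The position after 0 is 1; ◇(¬hot ∧ target) is true there.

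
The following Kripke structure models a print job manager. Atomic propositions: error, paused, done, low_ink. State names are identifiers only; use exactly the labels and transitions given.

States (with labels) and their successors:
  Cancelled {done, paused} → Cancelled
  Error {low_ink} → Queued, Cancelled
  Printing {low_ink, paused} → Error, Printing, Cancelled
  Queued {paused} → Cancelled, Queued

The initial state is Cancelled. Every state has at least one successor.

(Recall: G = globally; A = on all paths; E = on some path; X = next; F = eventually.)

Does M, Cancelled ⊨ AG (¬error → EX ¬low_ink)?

Yes

States satisfying ¬error → EX ¬low_ink: {Cancelled, Error, Printing, Queued}.
States satisfying AG (¬error → EX ¬low_ink): {Cancelled, Error, Printing, Queued}.
Every state reachable from Cancelled satisfies ¬error → EX ¬low_ink.
Cancelled ∈ Sat(AG (¬error → EX ¬low_ink)).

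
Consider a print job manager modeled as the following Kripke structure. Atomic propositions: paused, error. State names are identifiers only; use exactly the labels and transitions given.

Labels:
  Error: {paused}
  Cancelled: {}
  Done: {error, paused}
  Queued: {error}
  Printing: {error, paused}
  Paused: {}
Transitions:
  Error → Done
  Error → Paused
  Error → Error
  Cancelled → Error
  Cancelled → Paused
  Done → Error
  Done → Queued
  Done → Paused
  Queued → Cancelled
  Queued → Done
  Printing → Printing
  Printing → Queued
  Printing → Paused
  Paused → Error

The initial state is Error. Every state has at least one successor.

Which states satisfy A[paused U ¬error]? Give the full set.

{Error, Cancelled, Paused}

States satisfying paused: {Error, Done, Printing}.
States satisfying ¬error: {Error, Cancelled, Paused}.
States satisfying A[paused U ¬error]: {Error, Cancelled, Paused}.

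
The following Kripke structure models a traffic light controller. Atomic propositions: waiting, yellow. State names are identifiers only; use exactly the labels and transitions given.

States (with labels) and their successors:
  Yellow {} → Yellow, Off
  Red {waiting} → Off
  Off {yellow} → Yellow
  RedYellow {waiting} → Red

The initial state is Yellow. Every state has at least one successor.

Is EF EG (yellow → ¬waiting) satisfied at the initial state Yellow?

States satisfying EG (yellow → ¬waiting): {Yellow, Red, Off, RedYellow}.
States satisfying EF EG (yellow → ¬waiting): {Yellow, Red, Off, RedYellow}.
Some path from Yellow reaches a state where EG (yellow → ¬waiting) holds.
Yellow ∈ Sat(EF EG (yellow → ¬waiting)).

Satisfied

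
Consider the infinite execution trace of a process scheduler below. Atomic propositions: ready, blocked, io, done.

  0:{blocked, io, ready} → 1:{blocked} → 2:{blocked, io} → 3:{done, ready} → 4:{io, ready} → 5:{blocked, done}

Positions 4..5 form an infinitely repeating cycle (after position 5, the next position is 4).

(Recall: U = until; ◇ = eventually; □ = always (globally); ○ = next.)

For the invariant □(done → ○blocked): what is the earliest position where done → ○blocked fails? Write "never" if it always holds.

Check done → ○blocked at each position in order: 0 ✓, 1 ✓, 2 ✓.
At position 3 the labels are {done, ready} and the next position 4 has {io, ready}, so done → ○blocked is false there. This is the first violation.

3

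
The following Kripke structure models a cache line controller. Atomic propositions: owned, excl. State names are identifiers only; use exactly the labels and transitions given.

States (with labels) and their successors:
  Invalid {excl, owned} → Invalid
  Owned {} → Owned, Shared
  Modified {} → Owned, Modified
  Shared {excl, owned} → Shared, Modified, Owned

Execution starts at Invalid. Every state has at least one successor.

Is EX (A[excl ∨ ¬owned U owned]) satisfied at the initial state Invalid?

States satisfying A[excl ∨ ¬owned U owned]: {Invalid, Shared}.
States satisfying EX (A[excl ∨ ¬owned U owned]): {Invalid, Owned, Shared}.
Invalid ∈ Sat(EX (A[excl ∨ ¬owned U owned])).

Yes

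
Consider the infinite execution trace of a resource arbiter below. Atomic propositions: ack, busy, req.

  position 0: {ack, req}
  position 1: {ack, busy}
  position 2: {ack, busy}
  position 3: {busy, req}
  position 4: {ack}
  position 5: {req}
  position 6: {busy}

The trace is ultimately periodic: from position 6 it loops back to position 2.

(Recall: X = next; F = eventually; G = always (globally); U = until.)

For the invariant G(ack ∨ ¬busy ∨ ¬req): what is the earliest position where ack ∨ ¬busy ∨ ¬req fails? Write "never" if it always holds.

3

Check ack ∨ ¬busy ∨ ¬req at each position in order: 0 ✓, 1 ✓, 2 ✓.
At position 3 the labels are {busy, req}, so ack ∨ ¬busy ∨ ¬req is false there. This is the first violation.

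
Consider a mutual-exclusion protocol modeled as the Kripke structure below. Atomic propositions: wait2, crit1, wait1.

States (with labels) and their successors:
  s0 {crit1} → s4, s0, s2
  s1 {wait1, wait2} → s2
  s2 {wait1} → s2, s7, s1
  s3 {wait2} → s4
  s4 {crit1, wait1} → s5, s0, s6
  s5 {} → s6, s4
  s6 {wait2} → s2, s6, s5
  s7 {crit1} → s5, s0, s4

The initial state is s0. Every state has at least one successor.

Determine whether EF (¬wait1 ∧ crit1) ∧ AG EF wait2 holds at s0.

States satisfying ¬wait1 ∧ crit1: {s0, s7}.
States satisfying EF (¬wait1 ∧ crit1): {s0, s1, s2, s3, s4, s5, s6, s7}.
States satisfying EF wait2: {s0, s1, s2, s3, s4, s5, s6, s7}.
States satisfying AG EF wait2: {s0, s1, s2, s3, s4, s5, s6, s7}.
States satisfying EF (¬wait1 ∧ crit1) ∧ AG EF wait2: {s0, s1, s2, s3, s4, s5, s6, s7}.
s0 ∈ Sat(EF (¬wait1 ∧ crit1) ∧ AG EF wait2).

Satisfied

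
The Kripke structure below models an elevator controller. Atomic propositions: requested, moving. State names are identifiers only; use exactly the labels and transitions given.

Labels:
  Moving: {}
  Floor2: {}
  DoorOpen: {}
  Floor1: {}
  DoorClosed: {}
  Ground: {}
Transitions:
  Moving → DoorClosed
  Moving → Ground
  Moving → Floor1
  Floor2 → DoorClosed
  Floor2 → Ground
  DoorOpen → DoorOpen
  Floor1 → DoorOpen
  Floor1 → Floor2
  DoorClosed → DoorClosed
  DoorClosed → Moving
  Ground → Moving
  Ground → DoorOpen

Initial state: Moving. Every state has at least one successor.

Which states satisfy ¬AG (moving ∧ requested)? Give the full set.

{Moving, Floor2, DoorOpen, Floor1, DoorClosed, Ground}

States satisfying moving ∧ requested: ∅.
States satisfying AG (moving ∧ requested): ∅.
States satisfying ¬AG (moving ∧ requested): {Moving, Floor2, DoorOpen, Floor1, DoorClosed, Ground}.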